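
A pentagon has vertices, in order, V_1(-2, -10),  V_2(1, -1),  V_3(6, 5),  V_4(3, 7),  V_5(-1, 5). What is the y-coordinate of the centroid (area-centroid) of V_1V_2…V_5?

Apply the shoelace formula. First the cross-terms c_i = x_i·y_{i+1} − x_{i+1}·y_i:
  12, 11, 27, 22, 20  ⇒  2A = 92, A = 46.
Then Σ (y_i + y_{i+1})·c_i = 400, so ȳ = 400 / (6·46) = 100/69.

100/69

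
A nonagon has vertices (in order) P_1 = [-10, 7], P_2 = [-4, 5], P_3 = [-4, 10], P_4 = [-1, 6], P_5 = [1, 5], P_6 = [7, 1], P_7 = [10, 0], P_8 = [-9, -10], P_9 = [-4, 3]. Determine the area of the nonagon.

Apply the shoelace formula: 2A = Σ (x_i·y_{i+1} − x_{i+1}·y_i), indices taken mod 9.
Cross-terms: -22, -20, -14, -11, -34, -10, -100, -67, 2  ⇒  Σ = -276
Area = |Σ|/2 = 138.

138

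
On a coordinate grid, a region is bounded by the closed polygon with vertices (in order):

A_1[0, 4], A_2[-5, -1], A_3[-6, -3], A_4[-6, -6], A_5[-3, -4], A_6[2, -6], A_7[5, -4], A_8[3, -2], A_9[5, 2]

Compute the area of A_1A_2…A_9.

69.5

Apply Gauss's area formula: 2A = Σ (x_i·y_{i+1} − x_{i+1}·y_i), indices taken mod 9.
Cross-terms: 20, 9, 18, 6, 26, 22, 2, 16, 20  ⇒  Σ = 139
Area = |Σ|/2 = 69.5.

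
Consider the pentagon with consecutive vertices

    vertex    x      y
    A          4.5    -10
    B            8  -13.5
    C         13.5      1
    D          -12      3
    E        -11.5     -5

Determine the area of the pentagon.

Apply the surveyor's formula: 2A = Σ (x_i·y_{i+1} − x_{i+1}·y_i), indices taken mod 5.
Cross-terms: 19.25, 190.25, 52.5, 94.5, 137.5  ⇒  Σ = 494
Area = |Σ|/2 = 247.

247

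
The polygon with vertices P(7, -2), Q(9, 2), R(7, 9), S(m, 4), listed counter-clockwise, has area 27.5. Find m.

The doubled signed area Σ (x_i y_{i+1} − x_{i+1} y_i) is linear in m.
With m=0 it equals 99; the coefficient of m is -11 (from the two edges through S).
So -11·m + 99 = 2·27.5 = 55 ⇒ m = 4.

4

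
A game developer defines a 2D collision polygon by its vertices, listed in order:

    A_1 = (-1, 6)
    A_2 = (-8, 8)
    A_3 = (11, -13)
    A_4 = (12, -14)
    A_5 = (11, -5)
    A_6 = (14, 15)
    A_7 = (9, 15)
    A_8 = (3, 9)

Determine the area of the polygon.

262.5

Apply the surveyor's formula: 2A = Σ (x_i·y_{i+1} − x_{i+1}·y_i), indices taken mod 8.
Σ = (40) + (16) + (2) + (94) + (235) + (75) + (36) + (27) = 525
Area = |Σ|/2 = 262.5.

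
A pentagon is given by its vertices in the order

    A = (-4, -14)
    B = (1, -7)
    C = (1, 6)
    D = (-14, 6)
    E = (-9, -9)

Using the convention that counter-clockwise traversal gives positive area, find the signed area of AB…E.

Apply the surveyor's formula: 2A = Σ (x_i·y_{i+1} − x_{i+1}·y_i), indices taken mod 5.
Cross-terms: 42, 13, 90, 180, 90  ⇒  Σ = 415
Signed area = Σ/2 = 207.5 (positive ⇒ counter-clockwise traversal).

207.5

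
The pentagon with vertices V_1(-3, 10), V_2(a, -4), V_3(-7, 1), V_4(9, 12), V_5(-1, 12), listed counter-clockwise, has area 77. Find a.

-13

Write out the shoelace sum; only the two edges meeting at V_2 involve a:
2·Area = [((-3)·(-4) − a·10) + (a·1 − (-7)·(-4))] + 53
       = -9·a + 37 = 154
⇒ a = -13.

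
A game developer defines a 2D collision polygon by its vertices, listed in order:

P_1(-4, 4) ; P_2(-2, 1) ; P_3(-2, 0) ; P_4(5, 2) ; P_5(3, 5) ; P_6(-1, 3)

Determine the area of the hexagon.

Apply the shoelace formula: 2A = Σ (x_i·y_{i+1} − x_{i+1}·y_i), indices taken mod 6.
Σ = (4) + (2) + (-4) + (19) + (14) + (8) = 43
Area = |Σ|/2 = 21.5.

21.5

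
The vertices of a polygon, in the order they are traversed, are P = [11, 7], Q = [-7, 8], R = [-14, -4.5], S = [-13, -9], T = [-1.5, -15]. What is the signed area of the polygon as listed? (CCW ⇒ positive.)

342

Apply the shoelace (surveyor's) formula: 2A = Σ (x_i·y_{i+1} − x_{i+1}·y_i), indices taken mod 5.
Σ = (137) + (143.5) + (67.5) + (181.5) + (154.5) = 684
Signed area = Σ/2 = 342 (positive ⇒ counter-clockwise traversal).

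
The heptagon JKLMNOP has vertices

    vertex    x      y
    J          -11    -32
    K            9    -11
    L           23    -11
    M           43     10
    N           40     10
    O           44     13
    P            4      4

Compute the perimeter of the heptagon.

|JK| = √((20)² + (21)²) = √841 = 29
|KL| = √((14)² + (0)²) = √196 = 14
|LM| = √((20)² + (21)²) = √841 = 29
|MN| = √((-3)² + (0)²) = √9 = 3
|NO| = √((4)² + (3)²) = √25 = 5
|OP| = √((-40)² + (-9)²) = √1681 = 41
|PJ| = √((-15)² + (-36)²) = √1521 = 39
Perimeter = 29 + 14 + 29 + 3 + 5 + 41 + 39 = 160.

160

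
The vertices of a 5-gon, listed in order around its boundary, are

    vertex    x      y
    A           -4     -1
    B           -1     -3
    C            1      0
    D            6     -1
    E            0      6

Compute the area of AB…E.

Apply Gauss's area formula: 2A = Σ (x_i·y_{i+1} − x_{i+1}·y_i), indices taken mod 5.
Σ = (11) + (3) + (-1) + (36) + (24) = 73
Area = |Σ|/2 = 36.5.

36.5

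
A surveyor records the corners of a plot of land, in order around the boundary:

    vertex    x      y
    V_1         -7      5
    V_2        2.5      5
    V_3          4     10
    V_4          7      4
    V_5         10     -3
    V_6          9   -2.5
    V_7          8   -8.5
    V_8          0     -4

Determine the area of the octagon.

Apply Gauss's area formula: 2A = Σ (x_i·y_{i+1} − x_{i+1}·y_i), indices taken mod 8.
Σ = (-47.5) + (5) + (-54) + (-61) + (2) + (-56.5) + (-32) + (-28) = -272
Area = |Σ|/2 = 136.

136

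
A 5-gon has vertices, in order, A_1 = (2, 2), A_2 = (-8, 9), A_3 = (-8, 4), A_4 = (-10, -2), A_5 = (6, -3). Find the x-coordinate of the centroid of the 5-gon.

Apply the shoelace formula. First the cross-terms c_i = x_i·y_{i+1} − x_{i+1}·y_i:
  34, 40, 56, 42, 18  ⇒  2A = 190, A = 95.
Then Σ (x_i + x_{i+1})·c_i = -1876, so x̄ = -1876 / (6·95) = -938/285.

-938/285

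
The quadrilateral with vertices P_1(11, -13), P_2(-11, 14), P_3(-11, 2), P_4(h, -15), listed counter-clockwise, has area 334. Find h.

-13

The doubled signed area Σ (x_i y_{i+1} − x_{i+1} y_i) is linear in h.
With h=0 it equals 473; the coefficient of h is -15 (from the two edges through P_4).
So -15·h + 473 = 2·334 = 668 ⇒ h = -13.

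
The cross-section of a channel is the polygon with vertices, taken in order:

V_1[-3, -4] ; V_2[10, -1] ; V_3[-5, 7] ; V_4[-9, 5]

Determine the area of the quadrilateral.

Apply the shoelace formula: 2A = Σ (x_i·y_{i+1} − x_{i+1}·y_i), indices taken mod 4.
Cross-terms: 43, 65, 38, 51  ⇒  Σ = 197
Area = |Σ|/2 = 98.5.

98.5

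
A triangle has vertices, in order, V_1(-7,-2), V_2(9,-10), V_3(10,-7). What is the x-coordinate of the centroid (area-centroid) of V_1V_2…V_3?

4

Apply Gauss's area formula. First the cross-terms c_i = x_i·y_{i+1} − x_{i+1}·y_i:
  88, 37, -69  ⇒  2A = 56, A = 28.
Then Σ (x_i + x_{i+1})·c_i = 672, so x̄ = 672 / (6·28) = 4.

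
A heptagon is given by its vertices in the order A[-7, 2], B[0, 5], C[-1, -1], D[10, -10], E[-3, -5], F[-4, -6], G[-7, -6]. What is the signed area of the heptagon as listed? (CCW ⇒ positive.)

Apply the shoelace formula: 2A = Σ (x_i·y_{i+1} − x_{i+1}·y_i), indices taken mod 7.
Σ = (-35) + (5) + (20) + (-80) + (-2) + (-18) + (-56) = -166
Signed area = Σ/2 = -83 (negative ⇒ clockwise traversal).

-83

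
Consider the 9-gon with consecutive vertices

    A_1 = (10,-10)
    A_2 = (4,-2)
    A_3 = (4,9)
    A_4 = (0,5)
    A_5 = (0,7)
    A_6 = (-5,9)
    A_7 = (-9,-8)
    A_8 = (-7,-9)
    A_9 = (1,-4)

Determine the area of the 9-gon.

Apply the surveyor's formula: 2A = Σ (x_i·y_{i+1} − x_{i+1}·y_i), indices taken mod 9.
Σ = (20) + (44) + (20) + (0) + (35) + (121) + (25) + (37) + (30) = 332
Area = |Σ|/2 = 166.

166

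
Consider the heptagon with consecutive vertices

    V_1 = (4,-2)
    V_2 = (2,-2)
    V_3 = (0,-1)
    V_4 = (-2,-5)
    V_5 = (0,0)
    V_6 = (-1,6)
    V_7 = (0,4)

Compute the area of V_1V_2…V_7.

14

Apply the shoelace formula: 2A = Σ (x_i·y_{i+1} − x_{i+1}·y_i), indices taken mod 7.
Σ = (-4) + (-2) + (-2) + (0) + (0) + (-4) + (-16) = -28
Area = |Σ|/2 = 14.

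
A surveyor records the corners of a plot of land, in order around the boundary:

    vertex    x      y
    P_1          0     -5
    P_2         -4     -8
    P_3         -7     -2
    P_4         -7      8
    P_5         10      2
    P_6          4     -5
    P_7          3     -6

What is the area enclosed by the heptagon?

Apply the shoelace formula: 2A = Σ (x_i·y_{i+1} − x_{i+1}·y_i), indices taken mod 7.
P_1→P_2: (0)(-8) − (-4)(-5) = -20
P_2→P_3: (-4)(-2) − (-7)(-8) = -48
P_3→P_4: (-7)(8) − (-7)(-2) = -70
P_4→P_5: (-7)(2) − (10)(8) = -94
P_5→P_6: (10)(-5) − (4)(2) = -58
P_6→P_7: (4)(-6) − (3)(-5) = -9
P_7→P_1: (3)(-5) − (0)(-6) = -15
Σ = -314
Area = |Σ|/2 = 157.

157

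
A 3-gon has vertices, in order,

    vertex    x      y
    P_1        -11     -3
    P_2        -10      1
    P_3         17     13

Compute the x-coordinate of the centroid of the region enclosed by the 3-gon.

Apply Gauss's area formula. First the cross-terms c_i = x_i·y_{i+1} − x_{i+1}·y_i:
  -41, -147, 92  ⇒  2A = -96, A = -48.
Then Σ (x_i + x_{i+1})·c_i = 384, so x̄ = 384 / (6·(-48)) = -4/3.

-4/3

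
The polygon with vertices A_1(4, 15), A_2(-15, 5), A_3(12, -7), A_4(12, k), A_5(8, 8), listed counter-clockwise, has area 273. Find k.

The doubled signed area Σ (x_i y_{i+1} − x_{i+1} y_i) is linear in k.
With k=0 it equals 558; the coefficient of k is 4 (from the two edges through A_4).
So 4·k + 558 = 2·273 = 546 ⇒ k = -3.

-3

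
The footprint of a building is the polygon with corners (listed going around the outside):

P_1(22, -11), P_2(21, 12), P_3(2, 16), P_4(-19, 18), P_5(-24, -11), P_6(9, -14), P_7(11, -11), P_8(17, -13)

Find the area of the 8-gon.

Apply the shoelace (surveyor's) formula: 2A = Σ (x_i·y_{i+1} − x_{i+1}·y_i), indices taken mod 8.
Cross-terms: 495, 312, 340, 641, 435, 55, 44, 99  ⇒  Σ = 2421
Area = |Σ|/2 = 1210.5.

1210.5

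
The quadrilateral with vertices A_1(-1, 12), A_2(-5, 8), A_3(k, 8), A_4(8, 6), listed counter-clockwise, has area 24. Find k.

1

The doubled signed area Σ (x_i y_{i+1} − x_{i+1} y_i) is linear in k.
With k=0 it equals 50; the coefficient of k is -2 (from the two edges through A_3).
So -2·k + 50 = 2·24 = 48 ⇒ k = 1.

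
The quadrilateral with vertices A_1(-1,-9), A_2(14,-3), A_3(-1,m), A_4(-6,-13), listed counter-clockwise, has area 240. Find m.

15

The doubled signed area Σ (x_i y_{i+1} − x_{i+1} y_i) is linear in m.
With m=0 it equals 180; the coefficient of m is 20 (from the two edges through A_3).
So 20·m + 180 = 2·240 = 480 ⇒ m = 15.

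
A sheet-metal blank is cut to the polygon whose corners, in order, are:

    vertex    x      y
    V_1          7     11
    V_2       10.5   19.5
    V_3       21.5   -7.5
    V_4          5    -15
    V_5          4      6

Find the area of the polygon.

V_1→V_2: (7)(19.5) − (10.5)(11) = 21
V_2→V_3: (10.5)(-7.5) − (21.5)(19.5) = -498
V_3→V_4: (21.5)(-15) − (5)(-7.5) = -285
V_4→V_5: (5)(6) − (4)(-15) = 90
V_5→V_1: (4)(11) − (7)(6) = 2
Σ = -670
Area = |Σ|/2 = 335.

335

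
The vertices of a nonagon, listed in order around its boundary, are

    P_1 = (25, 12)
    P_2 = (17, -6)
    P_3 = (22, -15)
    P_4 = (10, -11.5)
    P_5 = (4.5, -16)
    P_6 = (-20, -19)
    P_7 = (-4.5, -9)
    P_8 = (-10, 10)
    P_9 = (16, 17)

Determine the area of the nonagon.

848.625

P_1→P_2: (25)(-6) − (17)(12) = -354
P_2→P_3: (17)(-15) − (22)(-6) = -123
P_3→P_4: (22)(-11.5) − (10)(-15) = -103
P_4→P_5: (10)(-16) − (4.5)(-11.5) = -108.25
P_5→P_6: (4.5)(-19) − (-20)(-16) = -405.5
P_6→P_7: (-20)(-9) − (-4.5)(-19) = 94.5
P_7→P_8: (-4.5)(10) − (-10)(-9) = -135
P_8→P_9: (-10)(17) − (16)(10) = -330
P_9→P_1: (16)(12) − (25)(17) = -233
Σ = -1697.25
Area = |Σ|/2 = 848.625.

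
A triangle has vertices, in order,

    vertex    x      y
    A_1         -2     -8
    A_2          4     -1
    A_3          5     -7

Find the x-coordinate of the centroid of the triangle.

7/3

Apply the surveyor's formula. First the cross-terms c_i = x_i·y_{i+1} − x_{i+1}·y_i:
  34, -23, -54  ⇒  2A = -43, A = -21.5.
Then Σ (x_i + x_{i+1})·c_i = -301, so x̄ = -301 / (6·(-21.5)) = 7/3.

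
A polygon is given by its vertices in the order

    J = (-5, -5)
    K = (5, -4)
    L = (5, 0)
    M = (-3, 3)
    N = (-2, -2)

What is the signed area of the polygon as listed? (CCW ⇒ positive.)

46

Apply the surveyor's formula: 2A = Σ (x_i·y_{i+1} − x_{i+1}·y_i), indices taken mod 5.
J→K: (-5)(-4) − (5)(-5) = 45
K→L: (5)(0) − (5)(-4) = 20
L→M: (5)(3) − (-3)(0) = 15
M→N: (-3)(-2) − (-2)(3) = 12
N→J: (-2)(-5) − (-5)(-2) = 0
Σ = 92
Signed area = Σ/2 = 46 (positive ⇒ counter-clockwise traversal).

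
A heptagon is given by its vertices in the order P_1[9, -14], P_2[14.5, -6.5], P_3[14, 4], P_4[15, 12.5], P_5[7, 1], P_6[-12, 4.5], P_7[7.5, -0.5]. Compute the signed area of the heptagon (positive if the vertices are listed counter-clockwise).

P_1→P_2: (9)(-6.5) − (14.5)(-14) = 144.5
P_2→P_3: (14.5)(4) − (14)(-6.5) = 149
P_3→P_4: (14)(12.5) − (15)(4) = 115
P_4→P_5: (15)(1) − (7)(12.5) = -72.5
P_5→P_6: (7)(4.5) − (-12)(1) = 43.5
P_6→P_7: (-12)(-0.5) − (7.5)(4.5) = -27.75
P_7→P_1: (7.5)(-14) − (9)(-0.5) = -100.5
Σ = 251.25
Signed area = Σ/2 = 125.625 (positive ⇒ counter-clockwise traversal).

125.625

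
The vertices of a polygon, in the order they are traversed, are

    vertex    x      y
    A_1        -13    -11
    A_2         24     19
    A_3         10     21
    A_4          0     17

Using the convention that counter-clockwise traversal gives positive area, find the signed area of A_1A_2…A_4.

361

Apply Gauss's area formula: 2A = Σ (x_i·y_{i+1} − x_{i+1}·y_i), indices taken mod 4.
Σ = (17) + (314) + (170) + (221) = 722
Signed area = Σ/2 = 361 (positive ⇒ counter-clockwise traversal).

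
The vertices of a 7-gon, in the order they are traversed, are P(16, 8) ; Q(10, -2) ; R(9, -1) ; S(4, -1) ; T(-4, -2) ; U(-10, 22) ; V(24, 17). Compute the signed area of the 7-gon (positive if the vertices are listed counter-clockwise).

-503.5

Apply Gauss's area formula: 2A = Σ (x_i·y_{i+1} − x_{i+1}·y_i), indices taken mod 7.
Σ = (-112) + (8) + (-5) + (-12) + (-108) + (-698) + (-80) = -1007
Signed area = Σ/2 = -503.5 (negative ⇒ clockwise traversal).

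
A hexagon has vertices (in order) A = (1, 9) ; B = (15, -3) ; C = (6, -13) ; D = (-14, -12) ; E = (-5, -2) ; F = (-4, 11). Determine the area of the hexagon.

Σ = (-138) + (-177) + (-254) + (-32) + (-63) + (-47) = -711
Area = |Σ|/2 = 355.5.

355.5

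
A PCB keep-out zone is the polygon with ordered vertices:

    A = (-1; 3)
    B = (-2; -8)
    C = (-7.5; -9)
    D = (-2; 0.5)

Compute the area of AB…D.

Apply the shoelace formula: 2A = Σ (x_i·y_{i+1} − x_{i+1}·y_i), indices taken mod 4.
Σ = (14) + (-42) + (-21.75) + (-5.5) = -55.25
Area = |Σ|/2 = 27.625.

27.625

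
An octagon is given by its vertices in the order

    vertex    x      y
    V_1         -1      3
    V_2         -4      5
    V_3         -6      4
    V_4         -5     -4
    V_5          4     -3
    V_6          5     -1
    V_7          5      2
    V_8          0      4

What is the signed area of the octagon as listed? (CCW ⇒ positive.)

73

Apply the shoelace (surveyor's) formula: 2A = Σ (x_i·y_{i+1} − x_{i+1}·y_i), indices taken mod 8.
Σ = (7) + (14) + (44) + (31) + (11) + (15) + (20) + (4) = 146
Signed area = Σ/2 = 73 (positive ⇒ counter-clockwise traversal).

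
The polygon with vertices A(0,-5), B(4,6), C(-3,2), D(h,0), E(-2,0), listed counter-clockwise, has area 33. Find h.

The doubled signed area Σ (x_i y_{i+1} − x_{i+1} y_i) is linear in h.
With h=0 it equals 56; the coefficient of h is -2 (from the two edges through D).
So -2·h + 56 = 2·33 = 66 ⇒ h = -5.

-5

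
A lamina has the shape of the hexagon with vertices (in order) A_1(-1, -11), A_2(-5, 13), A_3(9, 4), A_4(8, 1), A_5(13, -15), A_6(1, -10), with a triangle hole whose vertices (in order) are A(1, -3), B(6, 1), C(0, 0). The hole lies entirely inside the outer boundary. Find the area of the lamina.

239

Outer boundary:
Apply the surveyor's formula: 2A = Σ (x_i·y_{i+1} − x_{i+1}·y_i), indices taken mod 6.
Cross-terms: -68, -137, -23, -133, -115, -21  ⇒  Σ = -497
Area = |Σ|/2 = 248.5.
Hole:
Σ = (19) + (0) + (0) = 19
Area = |Σ|/2 = 9.5.
Net area = 248.5 − 9.5 = 239.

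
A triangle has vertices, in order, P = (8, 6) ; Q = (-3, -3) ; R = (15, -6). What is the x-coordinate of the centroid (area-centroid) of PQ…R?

20/3

Apply the shoelace formula. First the cross-terms c_i = x_i·y_{i+1} − x_{i+1}·y_i:
  -6, 63, 138  ⇒  2A = 195, A = 97.5.
Then Σ (x_i + x_{i+1})·c_i = 3900, so x̄ = 3900 / (6·97.5) = 20/3.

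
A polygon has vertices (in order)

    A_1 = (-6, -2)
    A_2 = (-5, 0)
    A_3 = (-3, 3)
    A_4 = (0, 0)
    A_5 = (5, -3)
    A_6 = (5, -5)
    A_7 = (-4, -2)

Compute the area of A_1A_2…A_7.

Apply the shoelace formula: 2A = Σ (x_i·y_{i+1} − x_{i+1}·y_i), indices taken mod 7.
A_1→A_2: (-6)(0) − (-5)(-2) = -10
A_2→A_3: (-5)(3) − (-3)(0) = -15
A_3→A_4: (-3)(0) − (0)(3) = 0
A_4→A_5: (0)(-3) − (5)(0) = 0
A_5→A_6: (5)(-5) − (5)(-3) = -10
A_6→A_7: (5)(-2) − (-4)(-5) = -30
A_7→A_1: (-4)(-2) − (-6)(-2) = -4
Σ = -69
Area = |Σ|/2 = 34.5.

34.5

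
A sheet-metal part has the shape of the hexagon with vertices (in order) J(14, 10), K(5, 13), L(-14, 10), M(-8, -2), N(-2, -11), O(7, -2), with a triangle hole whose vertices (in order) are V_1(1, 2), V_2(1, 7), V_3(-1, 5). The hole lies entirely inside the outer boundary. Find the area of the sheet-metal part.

362.5

Outer boundary:
Apply the shoelace (surveyor's) formula: 2A = Σ (x_i·y_{i+1} − x_{i+1}·y_i), indices taken mod 6.
J→K: (14)(13) − (5)(10) = 132
K→L: (5)(10) − (-14)(13) = 232
L→M: (-14)(-2) − (-8)(10) = 108
M→N: (-8)(-11) − (-2)(-2) = 84
N→O: (-2)(-2) − (7)(-11) = 81
O→J: (7)(10) − (14)(-2) = 98
Σ = 735
Area = |Σ|/2 = 367.5.
Hole:
Apply the surveyor's formula: 2A = Σ (x_i·y_{i+1} − x_{i+1}·y_i), indices taken mod 3.
Σ = (5) + (12) + (-7) = 10
Area = |Σ|/2 = 5.
Net area = 367.5 − 5 = 362.5.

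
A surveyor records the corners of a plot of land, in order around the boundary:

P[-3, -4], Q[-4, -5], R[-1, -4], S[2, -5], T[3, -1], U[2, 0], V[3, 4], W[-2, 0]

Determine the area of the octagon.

31

Apply the shoelace formula: 2A = Σ (x_i·y_{i+1} − x_{i+1}·y_i), indices taken mod 8.
P→Q: (-3)(-5) − (-4)(-4) = -1
Q→R: (-4)(-4) − (-1)(-5) = 11
R→S: (-1)(-5) − (2)(-4) = 13
S→T: (2)(-1) − (3)(-5) = 13
T→U: (3)(0) − (2)(-1) = 2
U→V: (2)(4) − (3)(0) = 8
V→W: (3)(0) − (-2)(4) = 8
W→P: (-2)(-4) − (-3)(0) = 8
Σ = 62
Area = |Σ|/2 = 31.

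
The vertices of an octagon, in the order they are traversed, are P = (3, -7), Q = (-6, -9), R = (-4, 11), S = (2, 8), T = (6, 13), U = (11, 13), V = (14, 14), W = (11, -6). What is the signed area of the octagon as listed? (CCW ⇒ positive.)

Apply the shoelace formula: 2A = Σ (x_i·y_{i+1} − x_{i+1}·y_i), indices taken mod 8.
Σ = (-69) + (-102) + (-54) + (-22) + (-65) + (-28) + (-238) + (-59) = -637
Signed area = Σ/2 = -318.5 (negative ⇒ clockwise traversal).

-318.5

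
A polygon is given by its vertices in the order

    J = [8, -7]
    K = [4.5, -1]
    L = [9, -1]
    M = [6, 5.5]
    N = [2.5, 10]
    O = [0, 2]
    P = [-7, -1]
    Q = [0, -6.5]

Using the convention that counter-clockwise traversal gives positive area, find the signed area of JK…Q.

Cross-terms: 23.5, 4.5, 55.5, 46.25, 5, 14, 45.5, 52  ⇒  Σ = 246.25
Signed area = Σ/2 = 123.125 (positive ⇒ counter-clockwise traversal).

123.125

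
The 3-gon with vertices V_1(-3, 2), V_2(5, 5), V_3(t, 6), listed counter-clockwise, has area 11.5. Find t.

0

Write out the shoelace sum; only the two edges meeting at V_3 involve t:
2·Area = [(5·6 − t·5) + (t·2 − (-3)·6)] + -25
       = -3·t + 23 = 23
⇒ t = 0.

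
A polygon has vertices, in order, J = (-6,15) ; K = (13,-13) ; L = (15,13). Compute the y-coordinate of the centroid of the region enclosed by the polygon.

Apply the surveyor's formula. First the cross-terms c_i = x_i·y_{i+1} − x_{i+1}·y_i:
  -117, 364, 303  ⇒  2A = 550, A = 275.
Then Σ (y_i + y_{i+1})·c_i = 8250, so ȳ = 8250 / (6·275) = 5.

5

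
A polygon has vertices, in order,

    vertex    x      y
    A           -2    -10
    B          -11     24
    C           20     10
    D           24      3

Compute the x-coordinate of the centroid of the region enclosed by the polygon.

Apply the shoelace (surveyor's) formula. First the cross-terms c_i = x_i·y_{i+1} − x_{i+1}·y_i:
  -158, -590, -180, -234  ⇒  2A = -1162, A = -581.
Then Σ (x_i + x_{i+1})·c_i = -16324, so x̄ = -16324 / (6·(-581)) = 1166/249.

1166/249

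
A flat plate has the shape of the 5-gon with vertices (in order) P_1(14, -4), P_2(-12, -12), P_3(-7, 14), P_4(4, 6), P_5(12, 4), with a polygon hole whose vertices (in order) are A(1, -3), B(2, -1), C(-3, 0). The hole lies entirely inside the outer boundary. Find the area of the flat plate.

357.5

Outer boundary:
P_1→P_2: (14)(-12) − (-12)(-4) = -216
P_2→P_3: (-12)(14) − (-7)(-12) = -252
P_3→P_4: (-7)(6) − (4)(14) = -98
P_4→P_5: (4)(4) − (12)(6) = -56
P_5→P_1: (12)(-4) − (14)(4) = -104
Σ = -726
Area = |Σ|/2 = 363.
Hole:
A→B: (1)(-1) − (2)(-3) = 5
B→C: (2)(0) − (-3)(-1) = -3
C→A: (-3)(-3) − (1)(0) = 9
Σ = 11
Area = |Σ|/2 = 5.5.
Net area = 363 − 5.5 = 357.5.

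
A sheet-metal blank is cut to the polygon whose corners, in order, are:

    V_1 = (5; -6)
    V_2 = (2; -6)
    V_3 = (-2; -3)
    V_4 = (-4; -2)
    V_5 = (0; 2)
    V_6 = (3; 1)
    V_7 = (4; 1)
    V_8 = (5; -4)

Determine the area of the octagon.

Apply the shoelace (surveyor's) formula: 2A = Σ (x_i·y_{i+1} − x_{i+1}·y_i), indices taken mod 8.
V_1→V_2: (5)(-6) − (2)(-6) = -18
V_2→V_3: (2)(-3) − (-2)(-6) = -18
V_3→V_4: (-2)(-2) − (-4)(-3) = -8
V_4→V_5: (-4)(2) − (0)(-2) = -8
V_5→V_6: (0)(1) − (3)(2) = -6
V_6→V_7: (3)(1) − (4)(1) = -1
V_7→V_8: (4)(-4) − (5)(1) = -21
V_8→V_1: (5)(-6) − (5)(-4) = -10
Σ = -90
Area = |Σ|/2 = 45.

45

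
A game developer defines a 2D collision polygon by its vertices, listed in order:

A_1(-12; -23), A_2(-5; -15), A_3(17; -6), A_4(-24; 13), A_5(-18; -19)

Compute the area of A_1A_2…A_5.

Apply the shoelace formula: 2A = Σ (x_i·y_{i+1} − x_{i+1}·y_i), indices taken mod 5.
A_1→A_2: (-12)(-15) − (-5)(-23) = 65
A_2→A_3: (-5)(-6) − (17)(-15) = 285
A_3→A_4: (17)(13) − (-24)(-6) = 77
A_4→A_5: (-24)(-19) − (-18)(13) = 690
A_5→A_1: (-18)(-23) − (-12)(-19) = 186
Σ = 1303
Area = |Σ|/2 = 651.5.

651.5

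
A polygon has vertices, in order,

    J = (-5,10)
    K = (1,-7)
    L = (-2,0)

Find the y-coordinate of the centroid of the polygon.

1

Apply Gauss's area formula. First the cross-terms c_i = x_i·y_{i+1} − x_{i+1}·y_i:
  25, -14, -20  ⇒  2A = -9, A = -4.5.
Then Σ (y_i + y_{i+1})·c_i = -27, so ȳ = -27 / (6·(-4.5)) = 1.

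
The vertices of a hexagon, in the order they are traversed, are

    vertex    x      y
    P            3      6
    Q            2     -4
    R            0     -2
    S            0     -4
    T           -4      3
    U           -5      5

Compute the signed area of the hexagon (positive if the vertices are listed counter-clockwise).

Apply the surveyor's formula: 2A = Σ (x_i·y_{i+1} − x_{i+1}·y_i), indices taken mod 6.
Σ = (-24) + (-4) + (0) + (-16) + (-5) + (-45) = -94
Signed area = Σ/2 = -47 (negative ⇒ clockwise traversal).

-47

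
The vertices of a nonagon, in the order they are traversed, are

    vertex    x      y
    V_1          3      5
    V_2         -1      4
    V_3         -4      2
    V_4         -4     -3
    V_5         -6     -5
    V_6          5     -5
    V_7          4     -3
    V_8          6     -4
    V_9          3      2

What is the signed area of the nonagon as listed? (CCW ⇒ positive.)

Σ = (17) + (14) + (20) + (2) + (55) + (5) + (2) + (24) + (9) = 148
Signed area = Σ/2 = 74 (positive ⇒ counter-clockwise traversal).

74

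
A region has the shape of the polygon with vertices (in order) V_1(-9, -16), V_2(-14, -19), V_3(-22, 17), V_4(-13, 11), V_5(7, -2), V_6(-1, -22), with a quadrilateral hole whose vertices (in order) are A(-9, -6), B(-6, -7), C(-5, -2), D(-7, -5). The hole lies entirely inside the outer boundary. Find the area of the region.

553.5

Outer boundary:
Apply the shoelace formula: 2A = Σ (x_i·y_{i+1} − x_{i+1}·y_i), indices taken mod 6.
Σ = (-53) + (-656) + (-21) + (-51) + (-156) + (-182) = -1119
Area = |Σ|/2 = 559.5.
Hole:
Σ = (27) + (-23) + (11) + (-3) = 12
Area = |Σ|/2 = 6.
Net area = 559.5 − 6 = 553.5.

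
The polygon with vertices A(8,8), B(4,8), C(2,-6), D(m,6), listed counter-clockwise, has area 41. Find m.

9

Write out the shoelace sum; only the two edges meeting at D involve m:
2·Area = [(2·6 − m·(-6)) + (m·8 − 8·6)] + -8
       = 14·m + -44 = 82
⇒ m = 9.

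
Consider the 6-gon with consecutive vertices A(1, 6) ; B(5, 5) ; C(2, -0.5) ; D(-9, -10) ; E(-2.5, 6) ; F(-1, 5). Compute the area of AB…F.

Apply the shoelace formula: 2A = Σ (x_i·y_{i+1} − x_{i+1}·y_i), indices taken mod 6.
Σ = (-25) + (-12.5) + (-24.5) + (-79) + (-6.5) + (-11) = -158.5
Area = |Σ|/2 = 79.25.

79.25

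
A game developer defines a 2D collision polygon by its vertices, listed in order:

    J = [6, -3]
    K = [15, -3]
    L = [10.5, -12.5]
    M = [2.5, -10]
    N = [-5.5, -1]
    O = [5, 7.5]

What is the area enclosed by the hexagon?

178.25

Σ = (27) + (-156) + (-73.75) + (-57.5) + (-36.25) + (-60) = -356.5
Area = |Σ|/2 = 178.25.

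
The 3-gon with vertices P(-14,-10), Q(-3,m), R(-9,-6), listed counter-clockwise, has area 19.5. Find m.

-9

The doubled signed area Σ (x_i y_{i+1} − x_{i+1} y_i) is linear in m.
With m=0 it equals -6; the coefficient of m is -5 (from the two edges through Q).
So -5·m + -6 = 2·19.5 = 39 ⇒ m = -9.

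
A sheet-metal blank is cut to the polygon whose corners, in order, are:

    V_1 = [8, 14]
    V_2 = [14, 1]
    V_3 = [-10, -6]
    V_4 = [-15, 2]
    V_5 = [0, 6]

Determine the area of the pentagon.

255

Apply Gauss's area formula: 2A = Σ (x_i·y_{i+1} − x_{i+1}·y_i), indices taken mod 5.
Σ = (-188) + (-74) + (-110) + (-90) + (-48) = -510
Area = |Σ|/2 = 255.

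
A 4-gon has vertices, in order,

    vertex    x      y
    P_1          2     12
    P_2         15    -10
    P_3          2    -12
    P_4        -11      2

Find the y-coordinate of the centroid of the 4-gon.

Apply Gauss's area formula. First the cross-terms c_i = x_i·y_{i+1} − x_{i+1}·y_i:
  -200, -160, -128, -136  ⇒  2A = -624, A = -312.
Then Σ (y_i + y_{i+1})·c_i = 2496, so ȳ = 2496 / (6·(-312)) = -4/3.

-4/3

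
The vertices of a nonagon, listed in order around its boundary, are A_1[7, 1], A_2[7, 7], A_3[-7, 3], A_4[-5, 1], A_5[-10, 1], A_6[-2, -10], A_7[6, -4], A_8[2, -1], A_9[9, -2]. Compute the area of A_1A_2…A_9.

Apply Gauss's area formula: 2A = Σ (x_i·y_{i+1} − x_{i+1}·y_i), indices taken mod 9.
Cross-terms: 42, 70, 8, 5, 102, 68, 2, 5, 23  ⇒  Σ = 325
Area = |Σ|/2 = 162.5.

162.5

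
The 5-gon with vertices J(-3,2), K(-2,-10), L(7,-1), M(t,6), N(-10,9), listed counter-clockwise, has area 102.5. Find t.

-1

The doubled signed area Σ (x_i y_{i+1} − x_{i+1} y_i) is linear in t.
With t=0 it equals 215; the coefficient of t is 10 (from the two edges through M).
So 10·t + 215 = 2·102.5 = 205 ⇒ t = -1.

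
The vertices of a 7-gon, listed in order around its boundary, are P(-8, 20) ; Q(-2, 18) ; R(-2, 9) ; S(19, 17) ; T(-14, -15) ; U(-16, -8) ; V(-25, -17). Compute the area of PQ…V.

Apply the surveyor's formula: 2A = Σ (x_i·y_{i+1} − x_{i+1}·y_i), indices taken mod 7.
Σ = (-104) + (18) + (-205) + (-47) + (-128) + (72) + (-636) = -1030
Area = |Σ|/2 = 515.

515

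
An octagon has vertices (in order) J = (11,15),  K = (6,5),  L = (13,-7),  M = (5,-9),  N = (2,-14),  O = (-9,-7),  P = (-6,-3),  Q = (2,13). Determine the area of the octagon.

308

Σ = (-35) + (-107) + (-82) + (-52) + (-140) + (-15) + (-72) + (-113) = -616
Area = |Σ|/2 = 308.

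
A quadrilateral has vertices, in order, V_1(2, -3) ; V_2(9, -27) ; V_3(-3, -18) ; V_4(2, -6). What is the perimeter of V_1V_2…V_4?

|V_1V_2| = √((7)² + (-24)²) = √625 = 25
|V_2V_3| = √((-12)² + (9)²) = √225 = 15
|V_3V_4| = √((5)² + (12)²) = √169 = 13
|V_4V_1| = √((0)² + (3)²) = √9 = 3
Perimeter = 25 + 15 + 13 + 3 = 56.

56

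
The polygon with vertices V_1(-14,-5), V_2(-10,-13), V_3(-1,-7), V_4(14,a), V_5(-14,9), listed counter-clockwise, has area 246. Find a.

-9

The doubled signed area Σ (x_i y_{i+1} − x_{i+1} y_i) is linear in a.
With a=0 it equals 609; the coefficient of a is 13 (from the two edges through V_4).
So 13·a + 609 = 2·246 = 492 ⇒ a = -9.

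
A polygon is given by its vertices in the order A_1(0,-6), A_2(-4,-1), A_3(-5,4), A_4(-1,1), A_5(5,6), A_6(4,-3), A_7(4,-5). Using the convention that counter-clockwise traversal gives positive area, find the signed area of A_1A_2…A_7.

Apply Gauss's area formula: 2A = Σ (x_i·y_{i+1} − x_{i+1}·y_i), indices taken mod 7.
A_1→A_2: (0)(-1) − (-4)(-6) = -24
A_2→A_3: (-4)(4) − (-5)(-1) = -21
A_3→A_4: (-5)(1) − (-1)(4) = -1
A_4→A_5: (-1)(6) − (5)(1) = -11
A_5→A_6: (5)(-3) − (4)(6) = -39
A_6→A_7: (4)(-5) − (4)(-3) = -8
A_7→A_1: (4)(-6) − (0)(-5) = -24
Σ = -128
Signed area = Σ/2 = -64 (negative ⇒ clockwise traversal).

-64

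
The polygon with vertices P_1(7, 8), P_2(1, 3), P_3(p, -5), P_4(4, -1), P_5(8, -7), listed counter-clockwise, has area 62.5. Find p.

The doubled signed area Σ (x_i y_{i+1} − x_{i+1} y_i) is linear in p.
With p=0 it equals 121; the coefficient of p is -4 (from the two edges through P_3).
So -4·p + 121 = 2·62.5 = 125 ⇒ p = -1.

-1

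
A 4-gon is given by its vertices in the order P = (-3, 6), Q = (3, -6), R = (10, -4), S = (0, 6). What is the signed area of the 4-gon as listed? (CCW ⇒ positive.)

Apply Gauss's area formula: 2A = Σ (x_i·y_{i+1} − x_{i+1}·y_i), indices taken mod 4.
P→Q: (-3)(-6) − (3)(6) = 0
Q→R: (3)(-4) − (10)(-6) = 48
R→S: (10)(6) − (0)(-4) = 60
S→P: (0)(6) − (-3)(6) = 18
Σ = 126
Signed area = Σ/2 = 63 (positive ⇒ counter-clockwise traversal).

63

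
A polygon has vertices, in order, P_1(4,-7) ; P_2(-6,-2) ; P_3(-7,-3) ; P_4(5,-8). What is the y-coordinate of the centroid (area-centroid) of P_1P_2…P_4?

Apply the shoelace (surveyor's) formula. First the cross-terms c_i = x_i·y_{i+1} − x_{i+1}·y_i:
  -50, 4, 71, -3  ⇒  2A = 22, A = 11.
Then Σ (y_i + y_{i+1})·c_i = -306, so ȳ = -306 / (6·11) = -51/11.

-51/11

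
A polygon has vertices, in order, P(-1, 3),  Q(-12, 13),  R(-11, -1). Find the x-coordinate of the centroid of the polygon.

-8

Apply the shoelace formula. First the cross-terms c_i = x_i·y_{i+1} − x_{i+1}·y_i:
  23, 155, -34  ⇒  2A = 144, A = 72.
Then Σ (x_i + x_{i+1})·c_i = -3456, so x̄ = -3456 / (6·72) = -8.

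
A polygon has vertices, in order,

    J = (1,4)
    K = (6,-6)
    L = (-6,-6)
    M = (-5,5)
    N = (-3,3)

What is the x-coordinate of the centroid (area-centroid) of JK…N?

-160/177

Apply the shoelace formula. First the cross-terms c_i = x_i·y_{i+1} − x_{i+1}·y_i:
  -30, -72, -60, 0, -15  ⇒  2A = -177, A = -88.5.
Then Σ (x_i + x_{i+1})·c_i = 480, so x̄ = 480 / (6·(-88.5)) = -160/177.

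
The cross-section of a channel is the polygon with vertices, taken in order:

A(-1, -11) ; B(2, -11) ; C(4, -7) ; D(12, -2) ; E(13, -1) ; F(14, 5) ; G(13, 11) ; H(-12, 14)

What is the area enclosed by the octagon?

390.5

Σ = (33) + (30) + (76) + (14) + (79) + (89) + (314) + (146) = 781
Area = |Σ|/2 = 390.5.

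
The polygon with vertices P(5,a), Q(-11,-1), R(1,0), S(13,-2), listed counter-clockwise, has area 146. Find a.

The doubled signed area Σ (x_i y_{i+1} − x_{i+1} y_i) is linear in a.
With a=0 it equals 4; the coefficient of a is 24 (from the two edges through P).
So 24·a + 4 = 2·146 = 292 ⇒ a = 12.

12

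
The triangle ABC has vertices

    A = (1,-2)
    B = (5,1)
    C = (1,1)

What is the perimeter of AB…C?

|AB| = √((4)² + (3)²) = √25 = 5
|BC| = √((-4)² + (0)²) = √16 = 4
|CA| = √((0)² + (-3)²) = √9 = 3
Perimeter = 5 + 4 + 3 = 12.

12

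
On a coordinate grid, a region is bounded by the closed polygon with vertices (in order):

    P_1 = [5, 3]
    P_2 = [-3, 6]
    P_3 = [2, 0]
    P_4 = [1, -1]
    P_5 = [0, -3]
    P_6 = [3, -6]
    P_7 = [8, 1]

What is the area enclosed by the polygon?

50.5

P_1→P_2: (5)(6) − (-3)(3) = 39
P_2→P_3: (-3)(0) − (2)(6) = -12
P_3→P_4: (2)(-1) − (1)(0) = -2
P_4→P_5: (1)(-3) − (0)(-1) = -3
P_5→P_6: (0)(-6) − (3)(-3) = 9
P_6→P_7: (3)(1) − (8)(-6) = 51
P_7→P_1: (8)(3) − (5)(1) = 19
Σ = 101
Area = |Σ|/2 = 50.5.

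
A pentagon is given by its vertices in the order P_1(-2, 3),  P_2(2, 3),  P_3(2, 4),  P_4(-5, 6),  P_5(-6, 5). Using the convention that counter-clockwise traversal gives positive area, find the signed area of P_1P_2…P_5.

12.5

Apply Gauss's area formula: 2A = Σ (x_i·y_{i+1} − x_{i+1}·y_i), indices taken mod 5.
P_1→P_2: (-2)(3) − (2)(3) = -12
P_2→P_3: (2)(4) − (2)(3) = 2
P_3→P_4: (2)(6) − (-5)(4) = 32
P_4→P_5: (-5)(5) − (-6)(6) = 11
P_5→P_1: (-6)(3) − (-2)(5) = -8
Σ = 25
Signed area = Σ/2 = 12.5 (positive ⇒ counter-clockwise traversal).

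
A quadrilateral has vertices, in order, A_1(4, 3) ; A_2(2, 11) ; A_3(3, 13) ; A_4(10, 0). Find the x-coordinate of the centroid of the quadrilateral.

359/69

Apply Gauss's area formula. First the cross-terms c_i = x_i·y_{i+1} − x_{i+1}·y_i:
  38, -7, -130, 30  ⇒  2A = -69, A = -34.5.
Then Σ (x_i + x_{i+1})·c_i = -1077, so x̄ = -1077 / (6·(-34.5)) = 359/69.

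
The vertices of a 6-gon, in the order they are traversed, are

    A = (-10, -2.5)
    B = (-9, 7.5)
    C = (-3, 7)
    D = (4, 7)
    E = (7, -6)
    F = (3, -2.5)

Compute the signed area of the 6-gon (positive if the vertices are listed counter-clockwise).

Apply the shoelace formula: 2A = Σ (x_i·y_{i+1} − x_{i+1}·y_i), indices taken mod 6.
Cross-terms: -97.5, -40.5, -49, -73, 0.5, -32.5  ⇒  Σ = -292
Signed area = Σ/2 = -146 (negative ⇒ clockwise traversal).

-146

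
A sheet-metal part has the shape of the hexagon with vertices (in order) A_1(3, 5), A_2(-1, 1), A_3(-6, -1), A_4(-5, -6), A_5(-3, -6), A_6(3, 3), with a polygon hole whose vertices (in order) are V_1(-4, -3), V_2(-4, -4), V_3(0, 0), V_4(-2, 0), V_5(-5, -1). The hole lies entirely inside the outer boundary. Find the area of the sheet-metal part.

Outer boundary:
Apply the shoelace formula: 2A = Σ (x_i·y_{i+1} − x_{i+1}·y_i), indices taken mod 6.
A_1→A_2: (3)(1) − (-1)(5) = 8
A_2→A_3: (-1)(-1) − (-6)(1) = 7
A_3→A_4: (-6)(-6) − (-5)(-1) = 31
A_4→A_5: (-5)(-6) − (-3)(-6) = 12
A_5→A_6: (-3)(3) − (3)(-6) = 9
A_6→A_1: (3)(5) − (3)(3) = 6
Σ = 73
Area = |Σ|/2 = 36.5.
Hole:
Cross-terms: 4, 0, 0, 2, 11  ⇒  Σ = 17
Area = |Σ|/2 = 8.5.
Net area = 36.5 − 8.5 = 28.

28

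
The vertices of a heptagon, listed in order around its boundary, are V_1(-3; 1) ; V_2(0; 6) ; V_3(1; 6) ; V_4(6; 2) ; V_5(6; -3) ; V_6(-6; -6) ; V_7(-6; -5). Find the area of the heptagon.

Apply the shoelace formula: 2A = Σ (x_i·y_{i+1} − x_{i+1}·y_i), indices taken mod 7.
Cross-terms: -18, -6, -34, -30, -54, -6, -21  ⇒  Σ = -169
Area = |Σ|/2 = 84.5.

84.5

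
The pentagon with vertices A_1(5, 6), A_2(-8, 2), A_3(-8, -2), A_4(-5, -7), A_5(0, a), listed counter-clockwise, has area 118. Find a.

The doubled signed area Σ (x_i y_{i+1} − x_{i+1} y_i) is linear in a.
With a=0 it equals 136; the coefficient of a is -10 (from the two edges through A_5).
So -10·a + 136 = 2·118 = 236 ⇒ a = -10.

-10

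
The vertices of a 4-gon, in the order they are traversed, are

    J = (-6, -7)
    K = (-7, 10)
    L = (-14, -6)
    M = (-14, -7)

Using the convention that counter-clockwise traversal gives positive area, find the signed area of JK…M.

71.5

J→K: (-6)(10) − (-7)(-7) = -109
K→L: (-7)(-6) − (-14)(10) = 182
L→M: (-14)(-7) − (-14)(-6) = 14
M→J: (-14)(-7) − (-6)(-7) = 56
Σ = 143
Signed area = Σ/2 = 71.5 (positive ⇒ counter-clockwise traversal).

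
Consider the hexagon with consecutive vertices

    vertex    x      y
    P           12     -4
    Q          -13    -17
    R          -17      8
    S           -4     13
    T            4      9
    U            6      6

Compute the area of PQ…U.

Apply the shoelace (surveyor's) formula: 2A = Σ (x_i·y_{i+1} − x_{i+1}·y_i), indices taken mod 6.
Cross-terms: -256, -393, -189, -88, -30, -96  ⇒  Σ = -1052
Area = |Σ|/2 = 526.

526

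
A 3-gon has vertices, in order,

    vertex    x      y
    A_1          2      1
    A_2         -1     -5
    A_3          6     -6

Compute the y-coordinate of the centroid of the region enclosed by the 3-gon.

Apply the shoelace (surveyor's) formula. First the cross-terms c_i = x_i·y_{i+1} − x_{i+1}·y_i:
  -9, 36, 18  ⇒  2A = 45, A = 22.5.
Then Σ (y_i + y_{i+1})·c_i = -450, so ȳ = -450 / (6·22.5) = -10/3.

-10/3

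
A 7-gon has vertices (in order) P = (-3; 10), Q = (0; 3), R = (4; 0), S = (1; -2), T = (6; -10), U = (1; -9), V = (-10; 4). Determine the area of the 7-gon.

122.5

P→Q: (-3)(3) − (0)(10) = -9
Q→R: (0)(0) − (4)(3) = -12
R→S: (4)(-2) − (1)(0) = -8
S→T: (1)(-10) − (6)(-2) = 2
T→U: (6)(-9) − (1)(-10) = -44
U→V: (1)(4) − (-10)(-9) = -86
V→P: (-10)(10) − (-3)(4) = -88
Σ = -245
Area = |Σ|/2 = 122.5.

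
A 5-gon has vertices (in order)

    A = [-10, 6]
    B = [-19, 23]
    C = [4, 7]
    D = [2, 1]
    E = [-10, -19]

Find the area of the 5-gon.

314.5

Apply the shoelace formula: 2A = Σ (x_i·y_{i+1} − x_{i+1}·y_i), indices taken mod 5.
Σ = (-116) + (-225) + (-10) + (-28) + (-250) = -629
Area = |Σ|/2 = 314.5.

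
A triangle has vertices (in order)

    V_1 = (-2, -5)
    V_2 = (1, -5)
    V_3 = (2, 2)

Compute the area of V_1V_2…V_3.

10.5

Apply Gauss's area formula: 2A = Σ (x_i·y_{i+1} − x_{i+1}·y_i), indices taken mod 3.
V_1→V_2: (-2)(-5) − (1)(-5) = 15
V_2→V_3: (1)(2) − (2)(-5) = 12
V_3→V_1: (2)(-5) − (-2)(2) = -6
Σ = 21
Area = |Σ|/2 = 10.5.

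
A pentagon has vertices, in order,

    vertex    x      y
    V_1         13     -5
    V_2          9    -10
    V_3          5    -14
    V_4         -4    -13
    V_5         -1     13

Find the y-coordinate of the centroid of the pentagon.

-722/219

Apply the surveyor's formula. First the cross-terms c_i = x_i·y_{i+1} − x_{i+1}·y_i:
  -85, -76, -121, -65, -164  ⇒  2A = -511, A = -255.5.
Then Σ (y_i + y_{i+1})·c_i = 5054, so ȳ = 5054 / (6·(-255.5)) = -722/219.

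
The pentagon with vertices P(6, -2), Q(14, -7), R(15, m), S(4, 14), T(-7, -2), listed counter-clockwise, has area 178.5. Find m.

The doubled signed area Σ (x_i y_{i+1} − x_{i+1} y_i) is linear in m.
With m=0 it equals 417; the coefficient of m is 10 (from the two edges through R).
So 10·m + 417 = 2·178.5 = 357 ⇒ m = -6.

-6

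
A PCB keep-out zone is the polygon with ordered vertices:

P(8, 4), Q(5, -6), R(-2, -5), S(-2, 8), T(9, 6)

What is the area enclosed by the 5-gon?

113.5

Apply the surveyor's formula: 2A = Σ (x_i·y_{i+1} − x_{i+1}·y_i), indices taken mod 5.
P→Q: (8)(-6) − (5)(4) = -68
Q→R: (5)(-5) − (-2)(-6) = -37
R→S: (-2)(8) − (-2)(-5) = -26
S→T: (-2)(6) − (9)(8) = -84
T→P: (9)(4) − (8)(6) = -12
Σ = -227
Area = |Σ|/2 = 113.5.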